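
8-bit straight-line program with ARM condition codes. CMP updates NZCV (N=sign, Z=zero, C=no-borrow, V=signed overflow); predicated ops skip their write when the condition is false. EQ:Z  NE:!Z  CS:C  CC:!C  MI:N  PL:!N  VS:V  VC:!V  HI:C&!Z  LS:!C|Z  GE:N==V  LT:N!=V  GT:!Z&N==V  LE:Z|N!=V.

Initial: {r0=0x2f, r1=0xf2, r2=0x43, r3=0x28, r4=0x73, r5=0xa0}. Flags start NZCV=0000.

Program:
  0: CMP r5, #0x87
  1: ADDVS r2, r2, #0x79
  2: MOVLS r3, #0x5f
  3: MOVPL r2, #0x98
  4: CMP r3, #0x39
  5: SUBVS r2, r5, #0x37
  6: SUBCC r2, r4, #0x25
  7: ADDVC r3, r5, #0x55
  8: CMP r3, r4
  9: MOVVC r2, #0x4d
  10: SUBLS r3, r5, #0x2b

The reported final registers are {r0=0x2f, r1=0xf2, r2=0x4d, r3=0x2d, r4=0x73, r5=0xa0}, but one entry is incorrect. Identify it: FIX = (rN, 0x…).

[0] flags=0010 → (cmp)
[1] flags=0010 VS?F → skip
[2] flags=0010 LS?F → skip
[3] flags=0010 PL?T → r2=0x98
[4] flags=1000 → (cmp)
[5] flags=1000 VS?F → skip
[6] flags=1000 CC?T → r2=0x4e
[7] flags=1000 VC?T → r3=0xf5
[8] flags=1010 → (cmp)
[9] flags=1010 VC?T → r2=0x4d
[10] flags=1010 LS?F → skip

FIX = (r3, 0xf5)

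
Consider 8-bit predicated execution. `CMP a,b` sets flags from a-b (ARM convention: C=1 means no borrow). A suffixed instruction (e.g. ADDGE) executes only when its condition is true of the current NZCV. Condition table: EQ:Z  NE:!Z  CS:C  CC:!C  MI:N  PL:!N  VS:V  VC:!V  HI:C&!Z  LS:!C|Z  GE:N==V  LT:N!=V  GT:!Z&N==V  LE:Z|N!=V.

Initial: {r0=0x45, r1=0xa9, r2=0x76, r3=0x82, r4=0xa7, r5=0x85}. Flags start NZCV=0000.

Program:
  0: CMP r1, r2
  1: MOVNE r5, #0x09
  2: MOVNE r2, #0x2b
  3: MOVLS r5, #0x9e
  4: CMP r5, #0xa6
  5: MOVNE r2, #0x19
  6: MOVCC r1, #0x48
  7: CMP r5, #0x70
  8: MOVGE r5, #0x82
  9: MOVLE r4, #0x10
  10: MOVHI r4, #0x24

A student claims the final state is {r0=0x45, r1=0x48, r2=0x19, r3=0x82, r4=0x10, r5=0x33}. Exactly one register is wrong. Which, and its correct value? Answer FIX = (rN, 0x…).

[0] flags=0011 → (cmp)
[1] flags=0011 NE?T → r5=0x09
[2] flags=0011 NE?T → r2=0x2b
[3] flags=0011 LS?F → skip
[4] flags=0000 → (cmp)
[5] flags=0000 NE?T → r2=0x19
[6] flags=0000 CC?T → r1=0x48
[7] flags=1000 → (cmp)
[8] flags=1000 GE?F → skip
[9] flags=1000 LE?T → r4=0x10
[10] flags=1000 HI?F → skip

FIX = (r5, 0x09)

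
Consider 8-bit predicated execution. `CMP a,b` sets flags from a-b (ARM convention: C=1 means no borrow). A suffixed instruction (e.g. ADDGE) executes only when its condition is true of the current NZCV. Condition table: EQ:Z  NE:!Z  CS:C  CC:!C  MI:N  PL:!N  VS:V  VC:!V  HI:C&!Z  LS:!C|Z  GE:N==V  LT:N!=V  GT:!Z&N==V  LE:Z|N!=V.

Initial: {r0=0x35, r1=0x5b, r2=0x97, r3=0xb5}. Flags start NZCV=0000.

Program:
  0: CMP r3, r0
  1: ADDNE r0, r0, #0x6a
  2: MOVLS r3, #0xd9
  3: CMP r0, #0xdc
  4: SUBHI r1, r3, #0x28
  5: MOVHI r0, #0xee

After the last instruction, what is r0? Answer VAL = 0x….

[0] flags=1010 → (cmp)
[1] flags=1010 NE?T → r0=0x9f
[2] flags=1010 LS?F → skip
[3] flags=1000 → (cmp)
[4] flags=1000 HI?F → skip
[5] flags=1000 HI?F → skip

VAL = 0x9f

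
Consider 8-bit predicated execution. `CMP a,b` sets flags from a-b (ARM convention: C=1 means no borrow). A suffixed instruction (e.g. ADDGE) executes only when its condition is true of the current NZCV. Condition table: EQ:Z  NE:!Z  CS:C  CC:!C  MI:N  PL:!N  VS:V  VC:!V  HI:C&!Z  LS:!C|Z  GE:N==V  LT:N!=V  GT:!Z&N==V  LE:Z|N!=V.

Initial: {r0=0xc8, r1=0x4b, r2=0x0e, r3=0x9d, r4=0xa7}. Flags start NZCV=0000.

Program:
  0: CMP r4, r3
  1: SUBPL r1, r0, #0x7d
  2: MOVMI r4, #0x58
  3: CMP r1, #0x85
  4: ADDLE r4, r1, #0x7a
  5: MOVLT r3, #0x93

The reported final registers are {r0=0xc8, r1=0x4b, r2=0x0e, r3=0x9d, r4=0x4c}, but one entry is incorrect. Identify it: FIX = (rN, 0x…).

FIX = (r4, 0xa7)

[0] flags=0010 → (cmp)
[1] flags=0010 PL?T → r1=0x4b
[2] flags=0010 MI?F → skip
[3] flags=1001 → (cmp)
[4] flags=1001 LE?F → skip
[5] flags=1001 LT?F → skip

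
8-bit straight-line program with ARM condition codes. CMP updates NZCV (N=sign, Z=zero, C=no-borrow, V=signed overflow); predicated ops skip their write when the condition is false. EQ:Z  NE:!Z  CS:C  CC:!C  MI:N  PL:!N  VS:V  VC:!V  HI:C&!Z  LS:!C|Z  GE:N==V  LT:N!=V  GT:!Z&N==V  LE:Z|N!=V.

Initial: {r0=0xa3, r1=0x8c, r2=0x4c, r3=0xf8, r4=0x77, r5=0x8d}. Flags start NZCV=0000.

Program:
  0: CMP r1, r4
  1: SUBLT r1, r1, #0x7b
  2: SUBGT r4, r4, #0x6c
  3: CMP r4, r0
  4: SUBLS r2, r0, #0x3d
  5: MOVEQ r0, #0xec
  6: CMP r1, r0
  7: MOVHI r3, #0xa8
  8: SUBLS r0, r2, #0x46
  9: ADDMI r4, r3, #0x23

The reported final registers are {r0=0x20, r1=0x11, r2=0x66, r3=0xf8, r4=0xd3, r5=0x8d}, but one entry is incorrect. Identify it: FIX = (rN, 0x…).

FIX = (r4, 0x77)

0: ✓ CMP  NZCV=0011
1: ✓ SUBLT  r1←0x11
2: · SUBGT
3: ✓ CMP  NZCV=1001
4: ✓ SUBLS  r2←0x66
5: · MOVEQ
6: ✓ CMP  NZCV=0000
7: · MOVHI
8: ✓ SUBLS  r0←0x20
9: · ADDMI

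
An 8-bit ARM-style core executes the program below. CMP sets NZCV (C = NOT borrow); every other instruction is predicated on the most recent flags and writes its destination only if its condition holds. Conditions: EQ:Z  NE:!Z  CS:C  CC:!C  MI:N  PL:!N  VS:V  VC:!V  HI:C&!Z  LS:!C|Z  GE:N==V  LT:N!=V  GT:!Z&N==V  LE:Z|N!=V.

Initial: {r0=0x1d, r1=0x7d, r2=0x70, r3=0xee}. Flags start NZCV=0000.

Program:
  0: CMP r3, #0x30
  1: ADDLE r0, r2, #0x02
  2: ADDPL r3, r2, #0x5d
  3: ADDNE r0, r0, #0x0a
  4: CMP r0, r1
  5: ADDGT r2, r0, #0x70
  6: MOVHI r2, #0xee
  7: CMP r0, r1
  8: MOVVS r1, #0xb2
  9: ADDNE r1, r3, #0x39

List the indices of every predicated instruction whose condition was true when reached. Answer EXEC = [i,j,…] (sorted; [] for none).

EXEC = [1,3,9]

[0] flags=1010 → (cmp)
[1] flags=1010 LE?T → r0=0x72
[2] flags=1010 PL?F → skip
[3] flags=1010 NE?T → r0=0x7c
[4] flags=1000 → (cmp)
[5] flags=1000 GT?F → skip
[6] flags=1000 HI?F → skip
[7] flags=1000 → (cmp)
[8] flags=1000 VS?F → skip
[9] flags=1000 NE?T → r1=0x27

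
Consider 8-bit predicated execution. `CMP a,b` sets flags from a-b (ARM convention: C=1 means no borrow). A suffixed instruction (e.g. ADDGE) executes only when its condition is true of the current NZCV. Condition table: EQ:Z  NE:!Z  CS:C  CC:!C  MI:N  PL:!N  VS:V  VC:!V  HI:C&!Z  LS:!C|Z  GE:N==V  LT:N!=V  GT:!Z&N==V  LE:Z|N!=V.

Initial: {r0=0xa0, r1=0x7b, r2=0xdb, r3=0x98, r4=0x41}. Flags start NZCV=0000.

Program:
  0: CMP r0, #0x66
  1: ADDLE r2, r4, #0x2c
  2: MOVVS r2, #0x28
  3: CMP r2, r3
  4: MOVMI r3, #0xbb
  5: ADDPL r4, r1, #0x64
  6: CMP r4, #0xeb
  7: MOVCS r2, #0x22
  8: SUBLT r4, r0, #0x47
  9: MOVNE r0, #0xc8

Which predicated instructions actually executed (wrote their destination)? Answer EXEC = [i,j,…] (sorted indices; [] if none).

EXEC = [1,2,4,9]

0: ✓ CMP  NZCV=0011
1: ✓ ADDLE  r2←0x6d
2: ✓ MOVVS  r2←0x28
3: ✓ CMP  NZCV=1001
4: ✓ MOVMI  r3←0xbb
5: · ADDPL
6: ✓ CMP  NZCV=0000
7: · MOVCS
8: · SUBLT
9: ✓ MOVNE  r0←0xc8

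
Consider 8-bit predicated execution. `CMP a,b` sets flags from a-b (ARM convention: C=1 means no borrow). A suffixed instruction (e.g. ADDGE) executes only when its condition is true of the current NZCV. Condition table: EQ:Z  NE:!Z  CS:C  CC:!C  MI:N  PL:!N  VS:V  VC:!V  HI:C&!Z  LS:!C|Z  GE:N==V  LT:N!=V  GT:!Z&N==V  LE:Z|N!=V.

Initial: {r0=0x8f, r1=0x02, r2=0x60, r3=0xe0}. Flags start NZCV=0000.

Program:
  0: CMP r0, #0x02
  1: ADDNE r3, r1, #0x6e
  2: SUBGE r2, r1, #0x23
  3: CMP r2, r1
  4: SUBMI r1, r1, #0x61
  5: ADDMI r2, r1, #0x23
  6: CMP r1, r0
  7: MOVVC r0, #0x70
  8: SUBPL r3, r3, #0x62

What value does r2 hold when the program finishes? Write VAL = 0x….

VAL = 0x60

[0] flags=1010 → (cmp)
[1] flags=1010 NE?T → r3=0x70
[2] flags=1010 GE?F → skip
[3] flags=0010 → (cmp)
[4] flags=0010 MI?F → skip
[5] flags=0010 MI?F → skip
[6] flags=0000 → (cmp)
[7] flags=0000 VC?T → r0=0x70
[8] flags=0000 PL?T → r3=0x0e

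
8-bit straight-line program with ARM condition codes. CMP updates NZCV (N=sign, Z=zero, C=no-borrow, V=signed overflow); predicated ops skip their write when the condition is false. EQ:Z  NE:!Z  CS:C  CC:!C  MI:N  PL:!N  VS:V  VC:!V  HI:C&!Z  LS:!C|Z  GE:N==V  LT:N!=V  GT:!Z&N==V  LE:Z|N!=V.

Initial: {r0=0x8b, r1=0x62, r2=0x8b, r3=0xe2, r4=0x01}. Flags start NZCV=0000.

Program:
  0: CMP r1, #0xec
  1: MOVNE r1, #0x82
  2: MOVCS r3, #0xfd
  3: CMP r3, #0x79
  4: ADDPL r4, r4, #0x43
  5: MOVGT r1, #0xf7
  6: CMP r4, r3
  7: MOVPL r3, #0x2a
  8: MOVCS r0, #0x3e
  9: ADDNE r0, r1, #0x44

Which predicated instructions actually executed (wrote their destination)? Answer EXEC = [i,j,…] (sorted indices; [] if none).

0: ✓ CMP  NZCV=0000
1: ✓ MOVNE  r1←0x82
2: · MOVCS
3: ✓ CMP  NZCV=0011
4: ✓ ADDPL  r4←0x44
5: · MOVGT
6: ✓ CMP  NZCV=0000
7: ✓ MOVPL  r3←0x2a
8: · MOVCS
9: ✓ ADDNE  r0←0xc6

EXEC = [1,4,7,9]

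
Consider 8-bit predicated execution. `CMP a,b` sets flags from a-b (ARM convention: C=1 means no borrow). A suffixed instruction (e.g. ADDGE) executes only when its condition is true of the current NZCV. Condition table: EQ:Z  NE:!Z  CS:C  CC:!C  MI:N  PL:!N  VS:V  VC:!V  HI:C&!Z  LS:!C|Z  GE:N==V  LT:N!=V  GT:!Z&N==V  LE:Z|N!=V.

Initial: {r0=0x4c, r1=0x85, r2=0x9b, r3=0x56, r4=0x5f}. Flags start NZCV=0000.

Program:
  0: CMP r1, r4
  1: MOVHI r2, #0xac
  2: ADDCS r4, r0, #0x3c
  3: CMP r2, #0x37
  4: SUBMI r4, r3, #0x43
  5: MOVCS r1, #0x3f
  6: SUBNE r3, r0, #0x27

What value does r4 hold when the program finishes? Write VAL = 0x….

0: ✓ CMP  NZCV=0011
1: ✓ MOVHI  r2←0xac
2: ✓ ADDCS  r4←0x88
3: ✓ CMP  NZCV=0011
4: · SUBMI
5: ✓ MOVCS  r1←0x3f
6: ✓ SUBNE  r3←0x25

VAL = 0x88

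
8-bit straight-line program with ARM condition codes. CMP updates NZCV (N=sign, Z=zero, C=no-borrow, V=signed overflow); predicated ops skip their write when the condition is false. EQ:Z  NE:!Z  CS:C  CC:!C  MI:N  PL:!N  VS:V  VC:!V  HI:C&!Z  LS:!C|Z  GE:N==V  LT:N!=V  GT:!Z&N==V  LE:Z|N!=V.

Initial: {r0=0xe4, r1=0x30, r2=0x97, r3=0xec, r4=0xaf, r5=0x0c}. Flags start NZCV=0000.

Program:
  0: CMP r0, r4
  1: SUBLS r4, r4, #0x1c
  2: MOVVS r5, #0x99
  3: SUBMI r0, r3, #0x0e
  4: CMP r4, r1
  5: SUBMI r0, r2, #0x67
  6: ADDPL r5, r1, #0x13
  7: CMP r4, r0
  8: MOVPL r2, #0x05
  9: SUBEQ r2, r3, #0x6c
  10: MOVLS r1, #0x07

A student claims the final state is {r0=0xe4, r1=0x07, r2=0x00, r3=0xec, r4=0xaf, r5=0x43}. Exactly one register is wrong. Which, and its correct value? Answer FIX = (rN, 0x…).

FIX = (r2, 0x97)

0: ✓ CMP  NZCV=0010
1: · SUBLS
2: · MOVVS
3: · SUBMI
4: ✓ CMP  NZCV=0011
5: · SUBMI
6: ✓ ADDPL  r5←0x43
7: ✓ CMP  NZCV=1000
8: · MOVPL
9: · SUBEQ
10: ✓ MOVLS  r1←0x07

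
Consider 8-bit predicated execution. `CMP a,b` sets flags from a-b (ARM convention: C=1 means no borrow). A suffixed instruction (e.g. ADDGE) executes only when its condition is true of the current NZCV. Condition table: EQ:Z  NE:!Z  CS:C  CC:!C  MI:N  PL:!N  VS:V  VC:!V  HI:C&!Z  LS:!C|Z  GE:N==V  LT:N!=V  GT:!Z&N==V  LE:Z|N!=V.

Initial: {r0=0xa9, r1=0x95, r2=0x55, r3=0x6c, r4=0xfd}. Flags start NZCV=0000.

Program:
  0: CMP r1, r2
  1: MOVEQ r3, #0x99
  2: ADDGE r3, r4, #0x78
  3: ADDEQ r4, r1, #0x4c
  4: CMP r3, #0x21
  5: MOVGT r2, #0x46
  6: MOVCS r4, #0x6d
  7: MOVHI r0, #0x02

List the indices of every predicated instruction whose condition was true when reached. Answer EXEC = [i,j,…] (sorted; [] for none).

EXEC = [5,6,7]

[0] flags=0011 → (cmp)
[1] flags=0011 EQ?F → skip
[2] flags=0011 GE?F → skip
[3] flags=0011 EQ?F → skip
[4] flags=0010 → (cmp)
[5] flags=0010 GT?T → r2=0x46
[6] flags=0010 CS?T → r4=0x6d
[7] flags=0010 HI?T → r0=0x02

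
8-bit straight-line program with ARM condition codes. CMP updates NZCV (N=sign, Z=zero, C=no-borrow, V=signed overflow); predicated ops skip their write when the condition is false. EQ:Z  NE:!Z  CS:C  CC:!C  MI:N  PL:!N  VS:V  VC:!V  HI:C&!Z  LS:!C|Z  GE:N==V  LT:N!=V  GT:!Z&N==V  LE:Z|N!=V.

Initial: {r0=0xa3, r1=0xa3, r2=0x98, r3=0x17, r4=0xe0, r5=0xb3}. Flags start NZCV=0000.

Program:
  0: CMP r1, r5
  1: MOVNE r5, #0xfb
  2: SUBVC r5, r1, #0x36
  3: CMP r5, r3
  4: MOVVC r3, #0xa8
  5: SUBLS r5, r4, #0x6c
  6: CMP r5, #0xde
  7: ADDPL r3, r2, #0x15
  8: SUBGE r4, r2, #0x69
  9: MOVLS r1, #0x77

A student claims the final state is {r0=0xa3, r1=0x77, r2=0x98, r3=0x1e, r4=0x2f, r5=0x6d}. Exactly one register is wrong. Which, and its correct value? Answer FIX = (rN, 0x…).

FIX = (r3, 0xa8)

0: ✓ CMP  NZCV=1000
1: ✓ MOVNE  r5←0xfb
2: ✓ SUBVC  r5←0x6d
3: ✓ CMP  NZCV=0010
4: ✓ MOVVC  r3←0xa8
5: · SUBLS
6: ✓ CMP  NZCV=1001
7: · ADDPL
8: ✓ SUBGE  r4←0x2f
9: ✓ MOVLS  r1←0x77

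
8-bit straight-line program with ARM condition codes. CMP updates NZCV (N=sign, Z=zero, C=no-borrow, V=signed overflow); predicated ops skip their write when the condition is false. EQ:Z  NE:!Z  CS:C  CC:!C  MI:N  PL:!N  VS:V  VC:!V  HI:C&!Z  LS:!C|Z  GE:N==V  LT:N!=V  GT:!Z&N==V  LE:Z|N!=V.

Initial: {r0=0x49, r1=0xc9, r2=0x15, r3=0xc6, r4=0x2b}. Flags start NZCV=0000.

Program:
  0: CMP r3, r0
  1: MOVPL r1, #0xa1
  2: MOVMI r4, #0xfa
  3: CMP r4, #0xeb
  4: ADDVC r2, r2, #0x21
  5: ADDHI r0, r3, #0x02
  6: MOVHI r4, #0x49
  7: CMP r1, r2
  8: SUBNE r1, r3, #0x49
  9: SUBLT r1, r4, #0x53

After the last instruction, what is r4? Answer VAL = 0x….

VAL = 0x2b

0: ✓ CMP  NZCV=0011
1: ✓ MOVPL  r1←0xa1
2: · MOVMI
3: ✓ CMP  NZCV=0000
4: ✓ ADDVC  r2←0x36
5: · ADDHI
6: · MOVHI
7: ✓ CMP  NZCV=0011
8: ✓ SUBNE  r1←0x7d
9: ✓ SUBLT  r1←0xd8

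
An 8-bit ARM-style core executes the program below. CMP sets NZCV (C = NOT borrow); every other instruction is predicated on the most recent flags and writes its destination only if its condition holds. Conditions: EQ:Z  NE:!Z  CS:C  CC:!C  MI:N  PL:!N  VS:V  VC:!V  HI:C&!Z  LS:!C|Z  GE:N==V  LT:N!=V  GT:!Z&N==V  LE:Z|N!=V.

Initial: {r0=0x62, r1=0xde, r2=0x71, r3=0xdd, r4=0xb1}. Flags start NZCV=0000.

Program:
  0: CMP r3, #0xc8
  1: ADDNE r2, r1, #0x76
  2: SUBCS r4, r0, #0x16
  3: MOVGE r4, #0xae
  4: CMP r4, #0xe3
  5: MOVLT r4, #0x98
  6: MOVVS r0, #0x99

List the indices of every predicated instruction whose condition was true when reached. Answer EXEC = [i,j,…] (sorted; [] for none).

[0] flags=0010 → (cmp)
[1] flags=0010 NE?T → r2=0x54
[2] flags=0010 CS?T → r4=0x4c
[3] flags=0010 GE?T → r4=0xae
[4] flags=1000 → (cmp)
[5] flags=1000 LT?T → r4=0x98
[6] flags=1000 VS?F → skip

EXEC = [1,2,3,5]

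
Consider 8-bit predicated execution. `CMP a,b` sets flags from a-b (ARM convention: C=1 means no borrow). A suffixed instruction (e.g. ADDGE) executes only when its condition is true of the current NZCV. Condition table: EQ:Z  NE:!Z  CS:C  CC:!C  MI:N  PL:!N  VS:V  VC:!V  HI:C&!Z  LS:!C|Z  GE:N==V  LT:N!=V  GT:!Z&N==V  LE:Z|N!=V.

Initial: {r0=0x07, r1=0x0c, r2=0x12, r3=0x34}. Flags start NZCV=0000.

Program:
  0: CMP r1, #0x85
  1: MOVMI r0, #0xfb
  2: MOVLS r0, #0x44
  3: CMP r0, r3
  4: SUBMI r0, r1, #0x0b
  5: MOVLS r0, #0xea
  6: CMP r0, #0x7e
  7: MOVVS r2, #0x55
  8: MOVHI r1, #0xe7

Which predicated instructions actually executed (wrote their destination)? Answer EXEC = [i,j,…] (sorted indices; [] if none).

0: ✓ CMP  NZCV=1001
1: ✓ MOVMI  r0←0xfb
2: ✓ MOVLS  r0←0x44
3: ✓ CMP  NZCV=0010
4: · SUBMI
5: · MOVLS
6: ✓ CMP  NZCV=1000
7: · MOVVS
8: · MOVHI

EXEC = [1,2]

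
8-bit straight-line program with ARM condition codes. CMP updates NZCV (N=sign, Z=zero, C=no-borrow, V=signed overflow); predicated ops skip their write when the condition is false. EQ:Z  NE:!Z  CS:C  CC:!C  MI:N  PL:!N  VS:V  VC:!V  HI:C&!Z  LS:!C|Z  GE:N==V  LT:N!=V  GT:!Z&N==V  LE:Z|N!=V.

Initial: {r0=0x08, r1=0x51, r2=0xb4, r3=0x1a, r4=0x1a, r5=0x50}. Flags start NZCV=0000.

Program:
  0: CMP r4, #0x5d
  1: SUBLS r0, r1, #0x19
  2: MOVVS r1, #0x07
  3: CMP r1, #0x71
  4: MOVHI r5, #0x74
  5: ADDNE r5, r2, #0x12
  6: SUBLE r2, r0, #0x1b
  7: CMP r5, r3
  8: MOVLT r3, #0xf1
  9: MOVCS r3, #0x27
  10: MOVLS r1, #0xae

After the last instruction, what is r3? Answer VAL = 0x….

0: ✓ CMP  NZCV=1000
1: ✓ SUBLS  r0←0x38
2: · MOVVS
3: ✓ CMP  NZCV=1000
4: · MOVHI
5: ✓ ADDNE  r5←0xc6
6: ✓ SUBLE  r2←0x1d
7: ✓ CMP  NZCV=1010
8: ✓ MOVLT  r3←0xf1
9: ✓ MOVCS  r3←0x27
10: · MOVLS

VAL = 0x27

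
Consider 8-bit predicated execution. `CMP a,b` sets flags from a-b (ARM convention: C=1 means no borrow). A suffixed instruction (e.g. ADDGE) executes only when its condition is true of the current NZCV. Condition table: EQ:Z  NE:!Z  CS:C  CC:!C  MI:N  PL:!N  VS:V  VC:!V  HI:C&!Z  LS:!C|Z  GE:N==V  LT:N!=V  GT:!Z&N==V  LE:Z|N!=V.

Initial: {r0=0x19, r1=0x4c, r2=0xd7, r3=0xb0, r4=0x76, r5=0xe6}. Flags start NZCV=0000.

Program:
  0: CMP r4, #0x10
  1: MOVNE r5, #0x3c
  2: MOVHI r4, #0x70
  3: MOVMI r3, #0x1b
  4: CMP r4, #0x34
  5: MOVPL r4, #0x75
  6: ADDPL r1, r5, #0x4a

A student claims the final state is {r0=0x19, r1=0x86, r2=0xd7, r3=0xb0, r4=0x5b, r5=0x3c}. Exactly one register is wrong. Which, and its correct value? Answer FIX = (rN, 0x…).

0: ✓ CMP  NZCV=0010
1: ✓ MOVNE  r5←0x3c
2: ✓ MOVHI  r4←0x70
3: · MOVMI
4: ✓ CMP  NZCV=0010
5: ✓ MOVPL  r4←0x75
6: ✓ ADDPL  r1←0x86

FIX = (r4, 0x75)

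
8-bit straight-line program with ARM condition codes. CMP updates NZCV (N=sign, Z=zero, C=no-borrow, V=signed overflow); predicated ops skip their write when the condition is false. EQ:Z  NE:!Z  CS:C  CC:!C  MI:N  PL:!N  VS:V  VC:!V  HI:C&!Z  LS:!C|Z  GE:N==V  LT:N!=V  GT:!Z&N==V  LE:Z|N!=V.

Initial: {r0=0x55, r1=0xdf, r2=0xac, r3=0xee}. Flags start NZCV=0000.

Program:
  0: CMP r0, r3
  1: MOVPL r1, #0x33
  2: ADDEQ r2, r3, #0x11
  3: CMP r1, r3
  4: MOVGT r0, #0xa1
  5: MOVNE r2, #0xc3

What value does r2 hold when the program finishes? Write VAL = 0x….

[0] flags=0000 → (cmp)
[1] flags=0000 PL?T → r1=0x33
[2] flags=0000 EQ?F → skip
[3] flags=0000 → (cmp)
[4] flags=0000 GT?T → r0=0xa1
[5] flags=0000 NE?T → r2=0xc3

VAL = 0xc3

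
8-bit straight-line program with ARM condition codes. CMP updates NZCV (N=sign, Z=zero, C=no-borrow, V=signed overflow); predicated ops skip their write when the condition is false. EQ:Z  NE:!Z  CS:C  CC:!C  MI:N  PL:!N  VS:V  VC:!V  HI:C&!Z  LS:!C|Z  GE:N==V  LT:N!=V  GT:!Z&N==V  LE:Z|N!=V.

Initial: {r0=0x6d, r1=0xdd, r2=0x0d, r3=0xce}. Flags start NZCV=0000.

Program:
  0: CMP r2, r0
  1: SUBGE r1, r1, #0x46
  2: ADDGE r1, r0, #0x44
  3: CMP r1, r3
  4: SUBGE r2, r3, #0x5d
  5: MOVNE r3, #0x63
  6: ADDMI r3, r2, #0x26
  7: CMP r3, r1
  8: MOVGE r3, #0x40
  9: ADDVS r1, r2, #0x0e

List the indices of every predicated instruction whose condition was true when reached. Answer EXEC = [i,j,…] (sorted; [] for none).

0: ✓ CMP  NZCV=1000
1: · SUBGE
2: · ADDGE
3: ✓ CMP  NZCV=0010
4: ✓ SUBGE  r2←0x71
5: ✓ MOVNE  r3←0x63
6: · ADDMI
7: ✓ CMP  NZCV=1001
8: ✓ MOVGE  r3←0x40
9: ✓ ADDVS  r1←0x7f

EXEC = [4,5,8,9]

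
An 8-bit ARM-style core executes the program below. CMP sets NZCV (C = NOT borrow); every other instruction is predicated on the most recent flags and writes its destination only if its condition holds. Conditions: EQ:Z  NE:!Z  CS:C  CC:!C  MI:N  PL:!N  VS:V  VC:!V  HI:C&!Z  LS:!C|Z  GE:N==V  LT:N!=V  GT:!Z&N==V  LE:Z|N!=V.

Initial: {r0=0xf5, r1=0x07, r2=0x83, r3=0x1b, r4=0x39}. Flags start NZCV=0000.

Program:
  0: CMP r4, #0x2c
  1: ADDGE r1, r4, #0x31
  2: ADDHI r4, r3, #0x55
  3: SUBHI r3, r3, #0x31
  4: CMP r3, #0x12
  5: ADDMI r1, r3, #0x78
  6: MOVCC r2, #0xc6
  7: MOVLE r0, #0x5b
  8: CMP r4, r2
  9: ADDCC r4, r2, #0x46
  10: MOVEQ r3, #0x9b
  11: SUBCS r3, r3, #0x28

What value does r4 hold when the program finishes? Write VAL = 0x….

VAL = 0xc9

0: ✓ CMP  NZCV=0010
1: ✓ ADDGE  r1←0x6a
2: ✓ ADDHI  r4←0x70
3: ✓ SUBHI  r3←0xea
4: ✓ CMP  NZCV=1010
5: ✓ ADDMI  r1←0x62
6: · MOVCC
7: ✓ MOVLE  r0←0x5b
8: ✓ CMP  NZCV=1001
9: ✓ ADDCC  r4←0xc9
10: · MOVEQ
11: · SUBCS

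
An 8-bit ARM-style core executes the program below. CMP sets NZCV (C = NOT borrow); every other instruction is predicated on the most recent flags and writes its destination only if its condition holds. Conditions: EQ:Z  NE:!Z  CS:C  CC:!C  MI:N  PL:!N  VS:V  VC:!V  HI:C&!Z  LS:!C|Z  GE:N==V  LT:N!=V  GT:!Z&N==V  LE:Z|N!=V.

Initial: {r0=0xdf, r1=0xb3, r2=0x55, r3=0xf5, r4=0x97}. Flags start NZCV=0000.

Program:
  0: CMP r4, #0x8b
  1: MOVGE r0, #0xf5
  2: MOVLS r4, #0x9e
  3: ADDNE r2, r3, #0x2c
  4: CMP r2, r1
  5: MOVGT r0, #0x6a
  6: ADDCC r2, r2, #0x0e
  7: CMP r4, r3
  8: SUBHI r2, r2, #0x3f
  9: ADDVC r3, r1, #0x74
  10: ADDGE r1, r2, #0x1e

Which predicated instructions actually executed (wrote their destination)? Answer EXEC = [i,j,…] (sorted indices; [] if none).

[0] flags=0010 → (cmp)
[1] flags=0010 GE?T → r0=0xf5
[2] flags=0010 LS?F → skip
[3] flags=0010 NE?T → r2=0x21
[4] flags=0000 → (cmp)
[5] flags=0000 GT?T → r0=0x6a
[6] flags=0000 CC?T → r2=0x2f
[7] flags=1000 → (cmp)
[8] flags=1000 HI?F → skip
[9] flags=1000 VC?T → r3=0x27
[10] flags=1000 GE?F → skip

EXEC = [1,3,5,6,9]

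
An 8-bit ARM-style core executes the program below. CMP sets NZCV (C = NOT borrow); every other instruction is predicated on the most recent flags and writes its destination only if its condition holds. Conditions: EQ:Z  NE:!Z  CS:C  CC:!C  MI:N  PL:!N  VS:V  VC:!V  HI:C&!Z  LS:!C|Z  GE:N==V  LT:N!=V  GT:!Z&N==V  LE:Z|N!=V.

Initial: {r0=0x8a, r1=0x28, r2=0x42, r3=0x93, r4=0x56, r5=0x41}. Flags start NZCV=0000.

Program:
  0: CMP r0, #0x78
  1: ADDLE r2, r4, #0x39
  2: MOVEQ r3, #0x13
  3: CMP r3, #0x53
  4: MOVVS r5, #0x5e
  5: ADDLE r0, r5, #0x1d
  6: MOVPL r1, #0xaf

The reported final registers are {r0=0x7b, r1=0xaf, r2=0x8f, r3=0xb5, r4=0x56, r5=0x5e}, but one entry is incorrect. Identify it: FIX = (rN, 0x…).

FIX = (r3, 0x93)

[0] flags=0011 → (cmp)
[1] flags=0011 LE?T → r2=0x8f
[2] flags=0011 EQ?F → skip
[3] flags=0011 → (cmp)
[4] flags=0011 VS?T → r5=0x5e
[5] flags=0011 LE?T → r0=0x7b
[6] flags=0011 PL?T → r1=0xaf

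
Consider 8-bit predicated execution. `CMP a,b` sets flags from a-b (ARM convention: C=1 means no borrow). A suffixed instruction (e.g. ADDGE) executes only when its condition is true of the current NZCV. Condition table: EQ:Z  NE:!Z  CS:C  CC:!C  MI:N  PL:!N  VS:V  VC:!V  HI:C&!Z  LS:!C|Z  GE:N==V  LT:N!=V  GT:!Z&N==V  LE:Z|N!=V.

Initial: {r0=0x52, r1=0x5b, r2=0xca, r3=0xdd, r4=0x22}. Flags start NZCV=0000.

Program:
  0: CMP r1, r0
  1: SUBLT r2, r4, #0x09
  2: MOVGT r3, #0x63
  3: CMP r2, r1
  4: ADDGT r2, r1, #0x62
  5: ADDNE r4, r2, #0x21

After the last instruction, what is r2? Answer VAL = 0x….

[0] flags=0010 → (cmp)
[1] flags=0010 LT?F → skip
[2] flags=0010 GT?T → r3=0x63
[3] flags=0011 → (cmp)
[4] flags=0011 GT?F → skip
[5] flags=0011 NE?T → r4=0xeb

VAL = 0xca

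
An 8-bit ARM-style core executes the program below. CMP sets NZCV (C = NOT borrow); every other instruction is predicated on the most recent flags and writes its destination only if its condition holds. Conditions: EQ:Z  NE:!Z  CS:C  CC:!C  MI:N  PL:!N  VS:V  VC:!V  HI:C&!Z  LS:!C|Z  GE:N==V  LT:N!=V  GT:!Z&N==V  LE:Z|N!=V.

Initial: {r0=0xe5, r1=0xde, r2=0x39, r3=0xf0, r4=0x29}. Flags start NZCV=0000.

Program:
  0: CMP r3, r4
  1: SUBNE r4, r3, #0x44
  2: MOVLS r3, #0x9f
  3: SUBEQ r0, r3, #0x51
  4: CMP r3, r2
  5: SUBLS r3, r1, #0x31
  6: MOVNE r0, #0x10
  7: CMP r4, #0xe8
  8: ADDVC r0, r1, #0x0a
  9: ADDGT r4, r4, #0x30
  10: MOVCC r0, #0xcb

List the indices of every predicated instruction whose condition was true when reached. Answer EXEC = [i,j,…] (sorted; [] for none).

0: ✓ CMP  NZCV=1010
1: ✓ SUBNE  r4←0xac
2: · MOVLS
3: · SUBEQ
4: ✓ CMP  NZCV=1010
5: · SUBLS
6: ✓ MOVNE  r0←0x10
7: ✓ CMP  NZCV=1000
8: ✓ ADDVC  r0←0xe8
9: · ADDGT
10: ✓ MOVCC  r0←0xcb

EXEC = [1,6,8,10]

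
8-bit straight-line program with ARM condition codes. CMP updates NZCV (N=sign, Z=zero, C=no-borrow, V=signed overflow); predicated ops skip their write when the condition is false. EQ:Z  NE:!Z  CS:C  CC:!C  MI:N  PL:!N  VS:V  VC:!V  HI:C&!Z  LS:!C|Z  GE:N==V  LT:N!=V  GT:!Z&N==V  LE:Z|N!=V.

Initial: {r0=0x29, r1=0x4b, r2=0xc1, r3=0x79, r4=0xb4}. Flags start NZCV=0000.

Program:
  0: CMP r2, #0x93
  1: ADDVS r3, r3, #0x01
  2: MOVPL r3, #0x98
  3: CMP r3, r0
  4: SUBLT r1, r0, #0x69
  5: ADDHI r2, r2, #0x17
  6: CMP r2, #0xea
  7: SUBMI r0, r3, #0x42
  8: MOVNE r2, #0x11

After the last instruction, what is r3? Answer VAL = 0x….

0: ✓ CMP  NZCV=0010
1: · ADDVS
2: ✓ MOVPL  r3←0x98
3: ✓ CMP  NZCV=0011
4: ✓ SUBLT  r1←0xc0
5: ✓ ADDHI  r2←0xd8
6: ✓ CMP  NZCV=1000
7: ✓ SUBMI  r0←0x56
8: ✓ MOVNE  r2←0x11

VAL = 0x98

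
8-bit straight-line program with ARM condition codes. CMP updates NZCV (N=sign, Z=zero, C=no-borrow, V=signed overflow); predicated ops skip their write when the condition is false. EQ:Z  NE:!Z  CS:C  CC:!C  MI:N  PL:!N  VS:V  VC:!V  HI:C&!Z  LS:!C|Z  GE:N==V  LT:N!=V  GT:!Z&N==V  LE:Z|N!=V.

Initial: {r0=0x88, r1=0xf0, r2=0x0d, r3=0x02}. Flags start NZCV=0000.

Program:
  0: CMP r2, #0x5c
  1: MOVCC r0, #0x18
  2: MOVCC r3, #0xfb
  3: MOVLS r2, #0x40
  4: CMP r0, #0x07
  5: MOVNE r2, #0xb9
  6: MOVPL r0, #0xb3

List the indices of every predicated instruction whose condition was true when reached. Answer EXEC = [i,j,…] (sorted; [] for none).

EXEC = [1,2,3,5,6]

0: ✓ CMP  NZCV=1000
1: ✓ MOVCC  r0←0x18
2: ✓ MOVCC  r3←0xfb
3: ✓ MOVLS  r2←0x40
4: ✓ CMP  NZCV=0010
5: ✓ MOVNE  r2←0xb9
6: ✓ MOVPL  r0←0xb3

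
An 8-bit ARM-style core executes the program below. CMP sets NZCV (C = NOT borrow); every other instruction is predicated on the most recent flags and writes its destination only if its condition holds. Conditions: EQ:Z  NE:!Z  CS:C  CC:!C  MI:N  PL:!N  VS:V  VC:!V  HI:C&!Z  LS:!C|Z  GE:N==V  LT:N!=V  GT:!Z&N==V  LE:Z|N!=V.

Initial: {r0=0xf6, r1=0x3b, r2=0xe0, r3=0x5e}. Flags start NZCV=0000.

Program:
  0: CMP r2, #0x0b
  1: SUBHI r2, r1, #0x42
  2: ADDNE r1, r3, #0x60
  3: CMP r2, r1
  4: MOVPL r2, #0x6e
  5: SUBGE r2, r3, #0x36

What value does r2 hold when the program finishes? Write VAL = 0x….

0: ✓ CMP  NZCV=1010
1: ✓ SUBHI  r2←0xf9
2: ✓ ADDNE  r1←0xbe
3: ✓ CMP  NZCV=0010
4: ✓ MOVPL  r2←0x6e
5: ✓ SUBGE  r2←0x28

VAL = 0x28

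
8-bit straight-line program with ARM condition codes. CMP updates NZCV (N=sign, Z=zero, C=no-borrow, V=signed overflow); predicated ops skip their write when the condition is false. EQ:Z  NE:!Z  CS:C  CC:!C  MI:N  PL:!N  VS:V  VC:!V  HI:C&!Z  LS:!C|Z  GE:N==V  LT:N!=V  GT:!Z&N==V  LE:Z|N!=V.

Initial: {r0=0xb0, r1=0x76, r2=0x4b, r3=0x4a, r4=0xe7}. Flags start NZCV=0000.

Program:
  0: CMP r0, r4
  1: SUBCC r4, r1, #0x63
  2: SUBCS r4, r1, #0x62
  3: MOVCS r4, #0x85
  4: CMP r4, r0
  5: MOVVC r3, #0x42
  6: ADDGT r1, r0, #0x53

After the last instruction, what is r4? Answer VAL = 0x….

[0] flags=1000 → (cmp)
[1] flags=1000 CC?T → r4=0x13
[2] flags=1000 CS?F → skip
[3] flags=1000 CS?F → skip
[4] flags=0000 → (cmp)
[5] flags=0000 VC?T → r3=0x42
[6] flags=0000 GT?T → r1=0x03

VAL = 0x13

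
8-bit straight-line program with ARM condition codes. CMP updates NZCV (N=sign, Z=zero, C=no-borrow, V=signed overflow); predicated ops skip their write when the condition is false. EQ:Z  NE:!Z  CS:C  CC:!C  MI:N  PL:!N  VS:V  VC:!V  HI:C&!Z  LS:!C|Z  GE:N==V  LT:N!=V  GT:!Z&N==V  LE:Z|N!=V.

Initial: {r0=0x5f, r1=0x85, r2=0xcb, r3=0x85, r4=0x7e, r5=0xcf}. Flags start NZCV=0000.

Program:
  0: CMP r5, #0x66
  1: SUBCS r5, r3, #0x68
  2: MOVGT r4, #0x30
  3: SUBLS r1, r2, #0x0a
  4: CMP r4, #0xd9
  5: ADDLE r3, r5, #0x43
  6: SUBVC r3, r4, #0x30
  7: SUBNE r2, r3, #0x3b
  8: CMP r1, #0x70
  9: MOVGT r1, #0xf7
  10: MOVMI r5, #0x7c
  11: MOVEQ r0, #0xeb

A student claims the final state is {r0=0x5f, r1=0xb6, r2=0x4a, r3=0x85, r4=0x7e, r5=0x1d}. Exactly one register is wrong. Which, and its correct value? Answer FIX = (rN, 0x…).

0: ✓ CMP  NZCV=0011
1: ✓ SUBCS  r5←0x1d
2: · MOVGT
3: · SUBLS
4: ✓ CMP  NZCV=1001
5: · ADDLE
6: · SUBVC
7: ✓ SUBNE  r2←0x4a
8: ✓ CMP  NZCV=0011
9: · MOVGT
10: · MOVMI
11: · MOVEQ

FIX = (r1, 0x85)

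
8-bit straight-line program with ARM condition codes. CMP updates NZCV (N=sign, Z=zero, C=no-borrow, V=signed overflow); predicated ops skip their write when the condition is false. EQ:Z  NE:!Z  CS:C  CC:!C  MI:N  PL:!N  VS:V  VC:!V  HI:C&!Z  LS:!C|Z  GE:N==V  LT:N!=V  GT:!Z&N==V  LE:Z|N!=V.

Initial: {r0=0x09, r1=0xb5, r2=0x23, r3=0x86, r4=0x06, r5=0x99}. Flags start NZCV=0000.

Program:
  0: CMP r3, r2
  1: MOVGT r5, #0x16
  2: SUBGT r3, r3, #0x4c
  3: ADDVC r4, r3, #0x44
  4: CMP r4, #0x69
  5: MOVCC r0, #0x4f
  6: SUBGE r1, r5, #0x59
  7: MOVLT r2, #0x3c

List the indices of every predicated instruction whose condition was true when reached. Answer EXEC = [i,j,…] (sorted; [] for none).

EXEC = [5,7]

[0] flags=0011 → (cmp)
[1] flags=0011 GT?F → skip
[2] flags=0011 GT?F → skip
[3] flags=0011 VC?F → skip
[4] flags=1000 → (cmp)
[5] flags=1000 CC?T → r0=0x4f
[6] flags=1000 GE?F → skip
[7] flags=1000 LT?T → r2=0x3c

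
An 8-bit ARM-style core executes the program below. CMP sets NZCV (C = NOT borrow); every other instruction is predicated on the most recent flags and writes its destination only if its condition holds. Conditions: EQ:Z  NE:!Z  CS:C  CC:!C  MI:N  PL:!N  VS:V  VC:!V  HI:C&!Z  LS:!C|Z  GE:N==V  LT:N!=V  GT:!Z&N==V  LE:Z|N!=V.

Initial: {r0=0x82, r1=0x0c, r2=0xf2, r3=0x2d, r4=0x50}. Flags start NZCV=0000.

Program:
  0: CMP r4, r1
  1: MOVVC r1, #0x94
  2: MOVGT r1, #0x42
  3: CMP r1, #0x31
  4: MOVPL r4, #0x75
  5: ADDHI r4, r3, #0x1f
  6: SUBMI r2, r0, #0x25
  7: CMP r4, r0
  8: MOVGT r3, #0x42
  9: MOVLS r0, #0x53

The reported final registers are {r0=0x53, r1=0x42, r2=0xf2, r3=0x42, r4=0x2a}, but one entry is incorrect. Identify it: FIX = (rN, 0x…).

FIX = (r4, 0x4c)

[0] flags=0010 → (cmp)
[1] flags=0010 VC?T → r1=0x94
[2] flags=0010 GT?T → r1=0x42
[3] flags=0010 → (cmp)
[4] flags=0010 PL?T → r4=0x75
[5] flags=0010 HI?T → r4=0x4c
[6] flags=0010 MI?F → skip
[7] flags=1001 → (cmp)
[8] flags=1001 GT?T → r3=0x42
[9] flags=1001 LS?T → r0=0x53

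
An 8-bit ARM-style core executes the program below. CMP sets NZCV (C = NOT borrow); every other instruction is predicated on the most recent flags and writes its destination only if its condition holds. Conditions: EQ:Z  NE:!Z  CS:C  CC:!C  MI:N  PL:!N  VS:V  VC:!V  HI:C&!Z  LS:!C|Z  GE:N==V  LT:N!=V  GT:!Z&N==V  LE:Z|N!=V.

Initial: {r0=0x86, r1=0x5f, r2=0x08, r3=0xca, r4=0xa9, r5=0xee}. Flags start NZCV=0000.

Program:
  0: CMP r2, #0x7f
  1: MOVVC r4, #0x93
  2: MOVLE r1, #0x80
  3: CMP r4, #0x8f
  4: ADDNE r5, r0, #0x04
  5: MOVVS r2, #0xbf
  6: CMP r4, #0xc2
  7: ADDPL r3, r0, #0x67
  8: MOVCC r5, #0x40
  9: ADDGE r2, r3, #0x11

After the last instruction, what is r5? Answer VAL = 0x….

0: ✓ CMP  NZCV=1000
1: ✓ MOVVC  r4←0x93
2: ✓ MOVLE  r1←0x80
3: ✓ CMP  NZCV=0010
4: ✓ ADDNE  r5←0x8a
5: · MOVVS
6: ✓ CMP  NZCV=1000
7: · ADDPL
8: ✓ MOVCC  r5←0x40
9: · ADDGE

VAL = 0x40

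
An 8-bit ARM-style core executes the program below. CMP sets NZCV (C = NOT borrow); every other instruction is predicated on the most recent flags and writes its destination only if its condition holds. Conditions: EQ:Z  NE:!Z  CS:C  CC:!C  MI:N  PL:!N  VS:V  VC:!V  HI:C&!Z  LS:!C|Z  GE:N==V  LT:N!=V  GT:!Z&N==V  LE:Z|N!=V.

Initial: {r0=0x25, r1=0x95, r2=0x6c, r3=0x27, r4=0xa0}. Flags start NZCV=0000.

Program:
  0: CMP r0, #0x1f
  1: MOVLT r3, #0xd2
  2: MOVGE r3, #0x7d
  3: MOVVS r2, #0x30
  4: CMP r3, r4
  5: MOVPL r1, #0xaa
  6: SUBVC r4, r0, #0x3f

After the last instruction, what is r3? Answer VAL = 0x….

[0] flags=0010 → (cmp)
[1] flags=0010 LT?F → skip
[2] flags=0010 GE?T → r3=0x7d
[3] flags=0010 VS?F → skip
[4] flags=1001 → (cmp)
[5] flags=1001 PL?F → skip
[6] flags=1001 VC?F → skip

VAL = 0x7d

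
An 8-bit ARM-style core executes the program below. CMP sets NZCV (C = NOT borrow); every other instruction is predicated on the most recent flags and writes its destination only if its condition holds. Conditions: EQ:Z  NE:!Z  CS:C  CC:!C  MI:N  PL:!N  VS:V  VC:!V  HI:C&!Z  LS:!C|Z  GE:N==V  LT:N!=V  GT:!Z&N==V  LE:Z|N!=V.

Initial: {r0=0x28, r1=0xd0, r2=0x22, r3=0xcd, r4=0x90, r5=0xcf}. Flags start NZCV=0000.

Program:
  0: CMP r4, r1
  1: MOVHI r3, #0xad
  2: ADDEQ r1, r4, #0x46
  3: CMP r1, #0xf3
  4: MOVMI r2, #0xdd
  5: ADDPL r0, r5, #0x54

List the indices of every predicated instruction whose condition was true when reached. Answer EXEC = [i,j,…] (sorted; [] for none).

[0] flags=1000 → (cmp)
[1] flags=1000 HI?F → skip
[2] flags=1000 EQ?F → skip
[3] flags=1000 → (cmp)
[4] flags=1000 MI?T → r2=0xdd
[5] flags=1000 PL?F → skip

EXEC = [4]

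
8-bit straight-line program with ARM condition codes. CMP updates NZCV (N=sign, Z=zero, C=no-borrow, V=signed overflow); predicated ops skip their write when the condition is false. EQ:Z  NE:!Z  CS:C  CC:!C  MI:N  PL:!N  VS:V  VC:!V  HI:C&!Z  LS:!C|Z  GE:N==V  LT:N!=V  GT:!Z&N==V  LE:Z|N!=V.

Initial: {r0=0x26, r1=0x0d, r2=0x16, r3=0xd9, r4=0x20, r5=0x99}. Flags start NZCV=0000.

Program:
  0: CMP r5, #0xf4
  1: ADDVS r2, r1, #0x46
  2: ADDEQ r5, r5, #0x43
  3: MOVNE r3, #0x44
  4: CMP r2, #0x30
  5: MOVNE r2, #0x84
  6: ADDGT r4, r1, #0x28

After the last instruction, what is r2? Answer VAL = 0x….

0: ✓ CMP  NZCV=1000
1: · ADDVS
2: · ADDEQ
3: ✓ MOVNE  r3←0x44
4: ✓ CMP  NZCV=1000
5: ✓ MOVNE  r2←0x84
6: · ADDGT

VAL = 0x84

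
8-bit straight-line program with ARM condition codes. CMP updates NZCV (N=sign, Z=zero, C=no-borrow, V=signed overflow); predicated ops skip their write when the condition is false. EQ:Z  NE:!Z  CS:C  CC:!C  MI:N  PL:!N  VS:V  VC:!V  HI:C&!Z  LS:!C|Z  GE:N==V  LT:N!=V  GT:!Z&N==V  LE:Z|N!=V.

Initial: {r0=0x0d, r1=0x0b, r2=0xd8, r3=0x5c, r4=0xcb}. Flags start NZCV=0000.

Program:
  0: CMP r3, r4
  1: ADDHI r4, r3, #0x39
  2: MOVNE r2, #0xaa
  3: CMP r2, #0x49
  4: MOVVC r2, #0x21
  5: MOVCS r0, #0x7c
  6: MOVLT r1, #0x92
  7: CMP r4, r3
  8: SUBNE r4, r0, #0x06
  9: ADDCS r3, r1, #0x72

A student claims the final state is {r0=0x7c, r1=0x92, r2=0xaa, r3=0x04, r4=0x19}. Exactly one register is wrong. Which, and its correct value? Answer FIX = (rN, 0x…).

FIX = (r4, 0x76)

[0] flags=1001 → (cmp)
[1] flags=1001 HI?F → skip
[2] flags=1001 NE?T → r2=0xaa
[3] flags=0011 → (cmp)
[4] flags=0011 VC?F → skip
[5] flags=0011 CS?T → r0=0x7c
[6] flags=0011 LT?T → r1=0x92
[7] flags=0011 → (cmp)
[8] flags=0011 NE?T → r4=0x76
[9] flags=0011 CS?T → r3=0x04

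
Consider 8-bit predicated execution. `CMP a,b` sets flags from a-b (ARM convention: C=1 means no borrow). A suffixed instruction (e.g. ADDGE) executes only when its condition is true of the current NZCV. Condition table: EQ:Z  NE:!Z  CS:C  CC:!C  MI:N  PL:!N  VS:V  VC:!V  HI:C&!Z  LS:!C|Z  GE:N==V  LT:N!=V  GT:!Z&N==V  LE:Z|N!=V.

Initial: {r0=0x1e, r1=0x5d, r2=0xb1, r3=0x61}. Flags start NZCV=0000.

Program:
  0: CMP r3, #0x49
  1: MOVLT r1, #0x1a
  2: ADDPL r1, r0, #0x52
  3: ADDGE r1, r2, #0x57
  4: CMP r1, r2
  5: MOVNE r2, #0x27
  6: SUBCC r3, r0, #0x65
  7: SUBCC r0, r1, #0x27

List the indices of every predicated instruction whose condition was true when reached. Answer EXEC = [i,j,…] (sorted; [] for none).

EXEC = [2,3,5,6,7]

[0] flags=0010 → (cmp)
[1] flags=0010 LT?F → skip
[2] flags=0010 PL?T → r1=0x70
[3] flags=0010 GE?T → r1=0x08
[4] flags=0000 → (cmp)
[5] flags=0000 NE?T → r2=0x27
[6] flags=0000 CC?T → r3=0xb9
[7] flags=0000 CC?T → r0=0xe1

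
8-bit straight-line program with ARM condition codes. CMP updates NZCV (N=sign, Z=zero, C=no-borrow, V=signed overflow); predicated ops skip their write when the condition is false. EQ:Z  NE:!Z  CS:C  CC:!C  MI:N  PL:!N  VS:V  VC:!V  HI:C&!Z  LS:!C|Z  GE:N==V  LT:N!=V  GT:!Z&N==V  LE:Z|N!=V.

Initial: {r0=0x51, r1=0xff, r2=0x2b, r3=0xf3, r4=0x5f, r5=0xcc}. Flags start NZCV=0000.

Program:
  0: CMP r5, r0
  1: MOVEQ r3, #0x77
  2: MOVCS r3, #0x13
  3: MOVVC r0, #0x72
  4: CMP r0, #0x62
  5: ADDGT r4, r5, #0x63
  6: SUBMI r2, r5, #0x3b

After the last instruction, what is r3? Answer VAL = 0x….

[0] flags=0011 → (cmp)
[1] flags=0011 EQ?F → skip
[2] flags=0011 CS?T → r3=0x13
[3] flags=0011 VC?F → skip
[4] flags=1000 → (cmp)
[5] flags=1000 GT?F → skip
[6] flags=1000 MI?T → r2=0x91

VAL = 0x13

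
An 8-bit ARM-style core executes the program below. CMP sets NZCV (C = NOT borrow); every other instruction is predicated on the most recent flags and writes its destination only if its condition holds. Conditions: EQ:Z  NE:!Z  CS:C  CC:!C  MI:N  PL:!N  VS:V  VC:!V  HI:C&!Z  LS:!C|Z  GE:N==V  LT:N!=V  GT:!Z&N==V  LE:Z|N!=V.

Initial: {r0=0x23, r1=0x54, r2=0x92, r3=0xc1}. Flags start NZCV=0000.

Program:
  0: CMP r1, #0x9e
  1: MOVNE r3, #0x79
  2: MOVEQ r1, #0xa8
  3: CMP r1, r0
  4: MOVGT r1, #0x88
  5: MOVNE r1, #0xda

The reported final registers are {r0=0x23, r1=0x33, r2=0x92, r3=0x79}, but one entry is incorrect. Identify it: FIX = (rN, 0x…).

FIX = (r1, 0xda)

0: ✓ CMP  NZCV=1001
1: ✓ MOVNE  r3←0x79
2: · MOVEQ
3: ✓ CMP  NZCV=0010
4: ✓ MOVGT  r1←0x88
5: ✓ MOVNE  r1←0xda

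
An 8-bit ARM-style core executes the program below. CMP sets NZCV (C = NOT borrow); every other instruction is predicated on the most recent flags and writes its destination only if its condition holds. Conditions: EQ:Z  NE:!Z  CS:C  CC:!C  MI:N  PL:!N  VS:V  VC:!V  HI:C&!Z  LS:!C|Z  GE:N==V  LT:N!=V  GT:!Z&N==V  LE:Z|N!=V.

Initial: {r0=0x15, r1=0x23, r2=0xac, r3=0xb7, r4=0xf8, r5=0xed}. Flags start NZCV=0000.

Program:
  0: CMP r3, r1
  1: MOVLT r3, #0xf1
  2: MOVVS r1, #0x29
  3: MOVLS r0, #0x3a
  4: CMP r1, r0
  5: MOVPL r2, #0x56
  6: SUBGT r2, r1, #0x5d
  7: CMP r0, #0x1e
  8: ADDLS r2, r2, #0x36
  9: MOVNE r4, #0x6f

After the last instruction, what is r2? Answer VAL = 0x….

[0] flags=1010 → (cmp)
[1] flags=1010 LT?T → r3=0xf1
[2] flags=1010 VS?F → skip
[3] flags=1010 LS?F → skip
[4] flags=0010 → (cmp)
[5] flags=0010 PL?T → r2=0x56
[6] flags=0010 GT?T → r2=0xc6
[7] flags=1000 → (cmp)
[8] flags=1000 LS?T → r2=0xfc
[9] flags=1000 NE?T → r4=0x6f

VAL = 0xfc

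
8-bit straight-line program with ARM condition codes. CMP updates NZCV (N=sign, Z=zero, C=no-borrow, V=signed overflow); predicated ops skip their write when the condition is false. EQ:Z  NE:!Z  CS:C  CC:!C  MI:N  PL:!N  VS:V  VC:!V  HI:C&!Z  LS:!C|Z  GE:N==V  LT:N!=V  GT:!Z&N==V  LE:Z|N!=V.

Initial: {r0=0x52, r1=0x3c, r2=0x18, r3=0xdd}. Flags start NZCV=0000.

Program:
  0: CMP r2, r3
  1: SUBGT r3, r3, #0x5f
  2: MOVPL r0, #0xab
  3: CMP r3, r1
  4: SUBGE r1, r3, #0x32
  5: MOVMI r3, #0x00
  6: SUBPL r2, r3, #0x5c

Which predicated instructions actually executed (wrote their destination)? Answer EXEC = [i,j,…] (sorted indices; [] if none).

[0] flags=0000 → (cmp)
[1] flags=0000 GT?T → r3=0x7e
[2] flags=0000 PL?T → r0=0xab
[3] flags=0010 → (cmp)
[4] flags=0010 GE?T → r1=0x4c
[5] flags=0010 MI?F → skip
[6] flags=0010 PL?T → r2=0x22

EXEC = [1,2,4,6]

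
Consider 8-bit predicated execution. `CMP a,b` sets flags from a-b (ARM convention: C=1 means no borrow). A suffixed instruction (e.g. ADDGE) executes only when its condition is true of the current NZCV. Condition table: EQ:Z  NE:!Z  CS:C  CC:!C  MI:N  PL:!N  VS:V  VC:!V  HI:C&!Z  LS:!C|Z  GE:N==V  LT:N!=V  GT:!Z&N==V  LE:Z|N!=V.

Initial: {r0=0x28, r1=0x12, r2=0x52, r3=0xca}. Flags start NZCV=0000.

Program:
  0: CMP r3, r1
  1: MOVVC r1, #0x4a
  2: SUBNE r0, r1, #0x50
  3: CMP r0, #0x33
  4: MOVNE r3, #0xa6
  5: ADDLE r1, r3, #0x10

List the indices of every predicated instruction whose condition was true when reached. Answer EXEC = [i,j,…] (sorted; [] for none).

EXEC = [1,2,4,5]

[0] flags=1010 → (cmp)
[1] flags=1010 VC?T → r1=0x4a
[2] flags=1010 NE?T → r0=0xfa
[3] flags=1010 → (cmp)
[4] flags=1010 NE?T → r3=0xa6
[5] flags=1010 LE?T → r1=0xb6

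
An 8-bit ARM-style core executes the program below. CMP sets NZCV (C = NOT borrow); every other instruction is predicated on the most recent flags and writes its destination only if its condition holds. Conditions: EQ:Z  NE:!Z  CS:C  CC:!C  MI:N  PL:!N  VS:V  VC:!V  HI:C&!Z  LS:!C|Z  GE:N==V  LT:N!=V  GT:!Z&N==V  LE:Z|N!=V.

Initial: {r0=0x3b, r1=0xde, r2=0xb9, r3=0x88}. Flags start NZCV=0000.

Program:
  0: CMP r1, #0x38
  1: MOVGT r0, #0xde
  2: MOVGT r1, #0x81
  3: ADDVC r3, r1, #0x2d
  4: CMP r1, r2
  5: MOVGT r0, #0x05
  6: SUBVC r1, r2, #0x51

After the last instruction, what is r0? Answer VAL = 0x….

VAL = 0x05

[0] flags=1010 → (cmp)
[1] flags=1010 GT?F → skip
[2] flags=1010 GT?F → skip
[3] flags=1010 VC?T → r3=0x0b
[4] flags=0010 → (cmp)
[5] flags=0010 GT?T → r0=0x05
[6] flags=0010 VC?T → r1=0x68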